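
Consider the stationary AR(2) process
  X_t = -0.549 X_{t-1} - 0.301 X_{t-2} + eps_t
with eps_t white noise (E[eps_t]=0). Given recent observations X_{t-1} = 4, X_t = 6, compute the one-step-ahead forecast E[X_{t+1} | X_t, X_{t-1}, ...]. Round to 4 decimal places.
E[X_{t+1} \mid \mathcal F_t] = -4.4980

For an AR(p) model X_t = c + sum_i phi_i X_{t-i} + eps_t, the
one-step-ahead conditional mean is
  E[X_{t+1} | X_t, ...] = c + sum_i phi_i X_{t+1-i}.
Substitute known values:
  E[X_{t+1} | ...] = (-0.549) * (6) + (-0.301) * (4)
                   = -4.4980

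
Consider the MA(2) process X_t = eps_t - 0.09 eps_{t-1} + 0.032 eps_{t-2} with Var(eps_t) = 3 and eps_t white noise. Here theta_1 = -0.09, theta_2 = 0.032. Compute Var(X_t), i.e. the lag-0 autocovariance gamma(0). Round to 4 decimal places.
\gamma(0) = 3.0274

For an MA(q) process X_t = eps_t + sum_i theta_i eps_{t-i} with
Var(eps_t) = sigma^2, the variance is
  gamma(0) = sigma^2 * (1 + sum_i theta_i^2).
  sum_i theta_i^2 = (-0.09)^2 + (0.032)^2 = 0.0081 + 0.001024 = 0.009124.
  gamma(0) = 3 * (1 + 0.009124) = 3 * 1.009124 = 3.027372, which rounds to 3.0274.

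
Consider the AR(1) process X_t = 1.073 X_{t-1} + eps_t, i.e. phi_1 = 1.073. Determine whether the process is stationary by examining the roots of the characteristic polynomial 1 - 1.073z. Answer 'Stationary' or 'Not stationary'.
\text{Not stationary}

The AR(p) characteristic polynomial is P(z) = 1 - 1.073z.
Stationarity requires all roots to lie outside the unit circle, i.e. |z| > 1 for every root.
This is linear in z: 1 + (-1.073) z = 0  =>  z = -1/(-1.073) = 0.931966,  |z| = 0.931966.
Moduli of all roots: 0.9320.
All moduli strictly greater than 1? No.
Verdict: Not stationary.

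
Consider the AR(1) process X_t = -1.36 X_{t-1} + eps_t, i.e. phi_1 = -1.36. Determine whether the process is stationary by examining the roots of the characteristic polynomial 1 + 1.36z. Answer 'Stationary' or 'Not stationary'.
\text{Not stationary}

The AR(p) characteristic polynomial is P(z) = 1 + 1.36z.
Stationarity requires all roots to lie outside the unit circle, i.e. |z| > 1 for every root.
This is linear in z: 1 + (1.36) z = 0  =>  z = -1/(1.36) = -0.735294,  |z| = 0.735294.
Moduli of all roots: 0.7353.
All moduli strictly greater than 1? No.
Verdict: Not stationary.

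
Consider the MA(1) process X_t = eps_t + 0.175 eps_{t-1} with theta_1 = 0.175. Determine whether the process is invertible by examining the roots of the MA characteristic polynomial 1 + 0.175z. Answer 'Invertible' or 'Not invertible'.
\text{Invertible}

The MA(q) characteristic polynomial is P(z) = 1 + 0.175z.
Invertibility requires all roots to lie outside the unit circle, i.e. |z| > 1 for every root.
This is linear in z: 1 + (0.175) z = 0  =>  z = -1/(0.175) = -5.714286,  |z| = 5.714286.
Moduli of all roots: 5.7143.
All moduli strictly greater than 1? Yes.
Verdict: Invertible.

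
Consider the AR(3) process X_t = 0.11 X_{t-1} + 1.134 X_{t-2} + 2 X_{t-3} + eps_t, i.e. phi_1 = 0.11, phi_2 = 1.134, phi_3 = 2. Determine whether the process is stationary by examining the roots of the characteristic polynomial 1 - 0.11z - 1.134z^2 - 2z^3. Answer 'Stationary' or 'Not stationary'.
\text{Not stationary}

The AR(p) characteristic polynomial is P(z) = 1 - 0.11z - 1.134z^2 - 2z^3.
Stationarity requires all roots to lie outside the unit circle, i.e. |z| > 1 for every root.
Degree 3: look for a simple real root z0 first, then factor out (1 - z/z0) and solve the remaining quadratic.
Testing z0 = 0.625: P(0.625) = 1 + (-0.11)(0.625) + (-1.134)(0.625)^2 + (-2)(0.625)^3
  = 1 + (-0.06875) + (-0.442969) + (-0.488281) = 0.  So z_0 = 0.625 is a root, |z_0| = 0.625.
Divide out the factor (1 - 1.6 z) = (1 - z/z0) (since 1/z0 = 1.6):
  P(z) = (1 - 1.6 z)(1 + (1.49) z + (1.25) z^2)
  [check: z-coef 1.49 - (1.6) = -0.11; z^2-coef 1.25 - (1.6)(1.49) = -1.134; z^3-coef -(1.6)(1.25) = -2.]
Remaining roots from the quadratic factor 1 + (1.49) z + (1.25) z^2:
  Set 1 + (1.49) z + (1.25) z^2 = 0, i.e. a z^2 + b z + c = 0 with a = 1.25, b = 1.49, c = 1.
  Discriminant D = b^2 - 4ac = (1.49)^2 - 4*(1.25)*1 = 2.2201 - (5) = -2.7799.
  D < 0, so the roots are the complex-conjugate pair z = (-b +/- i sqrt(-D)) / (2a) = -0.596 +/- 0.6669i.
  For a conjugate pair |z|^2 = z * conj(z) = (product of roots) = c/a = 1/(1.25) = 0.8, so |z| = sqrt(0.8) = 0.8944 for both roots.
Moduli of all roots: 0.6250, 0.8944, 0.8944.
All moduli strictly greater than 1? No.
Verdict: Not stationary.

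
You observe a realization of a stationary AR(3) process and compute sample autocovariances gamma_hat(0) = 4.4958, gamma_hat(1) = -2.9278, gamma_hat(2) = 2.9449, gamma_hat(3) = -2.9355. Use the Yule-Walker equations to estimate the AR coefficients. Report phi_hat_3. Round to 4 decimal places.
\hat\phi_{3} = -0.2820

The Yule-Walker equations for an AR(p) process read, in matrix form,
  Gamma_p phi = r_p,   with   (Gamma_p)_{ij} = gamma(|i - j|),
                       (r_p)_i = gamma(i),   i,j = 1..p.
Substitute the sample gammas (Toeplitz matrix and right-hand side of size 3):
  Gamma_p = [[4.4958, -2.9278, 2.9449], [-2.9278, 4.4958, -2.9278], [2.9449, -2.9278, 4.4958]]
  r_p     = [-2.9278, 2.9449, -2.9355]
Written out (R1..R3):
  (R1) 4.4958 phi_1 - 2.9278 phi_2 + 2.9449 phi_3 = -2.9278
  (R2) -2.9278 phi_1 + 4.4958 phi_2 - 2.9278 phi_3 = 2.9449
  (R3) 2.9449 phi_1 - 2.9278 phi_2 + 4.4958 phi_3 = -2.9355
Gaussian elimination:
  R2 <- R2 - (-2.9278/4.4958) R1 = R2 - (-0.65123) R1:  2.589129 phi_2 - 1.009993 phi_3 = 1.038229
  R3 <- R3 - (2.9449/4.4958) R1 = R3 - (0.655034) R1:  -1.009993 phi_2 + 2.566792 phi_3 = -1.017693
  R3 <- R3 - (-1.009993/2.589129) R2 = R3 - (-0.39009) R2:  2.172804 phi_3 = -0.61269
Back-substitution:
  phi_hat_3 = -0.61269 / 2.172804 = -0.281981
  phi_hat_2 = (1.038229 - (-1.009993)(-0.281981)) / 2.589129 = 0.290997
  phi_hat_1 = (-2.9278 - (-2.9278)(0.290997) - (2.9449)(-0.281981)) / 4.4958 = -0.277017
So phi_hat = [-0.2770, 0.2910, -0.2820].
Therefore phi_hat_3 = -0.2820.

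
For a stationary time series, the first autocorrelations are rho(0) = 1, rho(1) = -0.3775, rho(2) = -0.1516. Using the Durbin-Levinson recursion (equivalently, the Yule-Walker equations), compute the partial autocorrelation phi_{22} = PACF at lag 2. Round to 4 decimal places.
\phi_{22} = -0.3430

The PACF at lag k is phi_{kk}, the last component of the solution
to the Yule-Walker system G_k phi = r_k where
  (G_k)_{ij} = rho(|i - j|), (r_k)_i = rho(i), i,j = 1..k.
Equivalently, Durbin-Levinson gives phi_{kk} iteratively:
  phi_{11} = rho(1)
  phi_{kk} = [rho(k) - sum_{j=1..k-1} phi_{k-1,j} rho(k-j)]
            / [1 - sum_{j=1..k-1} phi_{k-1,j} rho(j)],
  phi_{k,j} = phi_{k-1,j} - phi_{kk} phi_{k-1,k-j},  j = 1..k-1.
Step k = 1:
  phi_11 = rho(1) = -0.3775.
Step k = 2:
  phi_22 = [rho(2) - phi_11 rho(1)] / [1 - phi_11 rho(1)] = [-0.1516 - (-0.3775)(-0.3775)] / [1 - (-0.3775)(-0.3775)]
         = -0.29410625 / 0.85749375 = -0.343.
Therefore phi_{22} = -0.3430.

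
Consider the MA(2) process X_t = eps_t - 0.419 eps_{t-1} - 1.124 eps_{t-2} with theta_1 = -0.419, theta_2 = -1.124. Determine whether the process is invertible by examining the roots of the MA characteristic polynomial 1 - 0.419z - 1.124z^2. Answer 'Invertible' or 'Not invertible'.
\text{Not invertible}

The MA(q) characteristic polynomial is P(z) = 1 - 0.419z - 1.124z^2.
Invertibility requires all roots to lie outside the unit circle, i.e. |z| > 1 for every root.
Set 1 + (-0.419) z + (-1.124) z^2 = 0, i.e. a z^2 + b z + c = 0 with a = -1.124, b = -0.419, c = 1.
Discriminant D = b^2 - 4ac = (-0.419)^2 - 4*(-1.124)*1 = 0.175561 - (-4.496) = 4.671561.
D >= 0, so the roots are real: z = (-b +/- sqrt(D)) / (2a) = (0.419 +/- 2.161379) / (-2.248).
  z_1 = (0.419 + 2.161379) / (-2.248) = -1.1479,   |z_1| = 1.1479.
  z_2 = (0.419 - 2.161379) / (-2.248) = 0.7751,   |z_2| = 0.7751.
Moduli of all roots: 1.1479, 0.7751.
All moduli strictly greater than 1? No.
Verdict: Not invertible.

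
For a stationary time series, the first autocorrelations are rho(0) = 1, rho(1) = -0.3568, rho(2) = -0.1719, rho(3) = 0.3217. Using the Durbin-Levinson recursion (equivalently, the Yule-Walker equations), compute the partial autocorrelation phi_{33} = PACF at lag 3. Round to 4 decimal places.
\phi_{33} = 0.1519

The PACF at lag k is phi_{kk}, the last component of the solution
to the Yule-Walker system G_k phi = r_k where
  (G_k)_{ij} = rho(|i - j|), (r_k)_i = rho(i), i,j = 1..k.
Equivalently, Durbin-Levinson gives phi_{kk} iteratively:
  phi_{11} = rho(1)
  phi_{kk} = [rho(k) - sum_{j=1..k-1} phi_{k-1,j} rho(k-j)]
            / [1 - sum_{j=1..k-1} phi_{k-1,j} rho(j)],
  phi_{k,j} = phi_{k-1,j} - phi_{kk} phi_{k-1,k-j},  j = 1..k-1.
Step k = 1:
  phi_11 = rho(1) = -0.3568.
Step k = 2:
  phi_22 = [rho(2) - phi_11 rho(1)] / [1 - phi_11 rho(1)] = [-0.1719 - (-0.3568)(-0.3568)] / [1 - (-0.3568)(-0.3568)]
         = -0.29920624 / 0.87269376 = -0.342854.
  Update: phi_21 = phi_11 - phi_22 phi_11 = -0.3568 - (-0.342854)(-0.3568) = -0.47913.
Step k = 3:
  phi_33 = [rho(3) - phi_21 rho(2) - phi_22 rho(1)] / [1 - phi_21 rho(1) - phi_22 rho(2)]
    numerator   = 0.3217 - (-0.47913)(-0.1719) - (-0.342854)(-0.3568) = 0.11700734
    denominator = 1 - (-0.47913)(-0.3568) - (-0.342854)(-0.1719) = 0.77010981
  phi_33 = 0.11700734 / 0.77010981 = 0.1519.
Therefore phi_{33} = 0.1519.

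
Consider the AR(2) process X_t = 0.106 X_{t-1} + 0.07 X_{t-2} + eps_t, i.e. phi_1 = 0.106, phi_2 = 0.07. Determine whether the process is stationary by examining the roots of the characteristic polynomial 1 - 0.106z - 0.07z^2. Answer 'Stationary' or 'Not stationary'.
\text{Stationary}

The AR(p) characteristic polynomial is P(z) = 1 - 0.106z - 0.07z^2.
Stationarity requires all roots to lie outside the unit circle, i.e. |z| > 1 for every root.
Set 1 + (-0.106) z + (-0.07) z^2 = 0, i.e. a z^2 + b z + c = 0 with a = -0.07, b = -0.106, c = 1.
Discriminant D = b^2 - 4ac = (-0.106)^2 - 4*(-0.07)*1 = 0.011236 - (-0.28) = 0.291236.
D >= 0, so the roots are real: z = (-b +/- sqrt(D)) / (2a) = (0.106 +/- 0.539663) / (-0.14).
  z_1 = (0.106 + 0.539663) / (-0.14) = -4.6119,   |z_1| = 4.6119.
  z_2 = (0.106 - 0.539663) / (-0.14) = 3.0976,   |z_2| = 3.0976.
Moduli of all roots: 4.6119, 3.0976.
All moduli strictly greater than 1? Yes.
Verdict: Stationary.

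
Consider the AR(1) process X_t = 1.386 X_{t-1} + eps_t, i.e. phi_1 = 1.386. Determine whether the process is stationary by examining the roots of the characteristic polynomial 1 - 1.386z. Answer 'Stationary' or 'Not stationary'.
\text{Not stationary}

The AR(p) characteristic polynomial is P(z) = 1 - 1.386z.
Stationarity requires all roots to lie outside the unit circle, i.e. |z| > 1 for every root.
This is linear in z: 1 + (-1.386) z = 0  =>  z = -1/(-1.386) = 0.721501,  |z| = 0.721501.
Moduli of all roots: 0.7215.
All moduli strictly greater than 1? No.
Verdict: Not stationary.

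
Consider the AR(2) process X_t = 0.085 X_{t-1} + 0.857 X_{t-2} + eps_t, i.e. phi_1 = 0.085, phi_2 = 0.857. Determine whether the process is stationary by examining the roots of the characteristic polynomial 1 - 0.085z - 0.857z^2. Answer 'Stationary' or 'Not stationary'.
\text{Stationary}

The AR(p) characteristic polynomial is P(z) = 1 - 0.085z - 0.857z^2.
Stationarity requires all roots to lie outside the unit circle, i.e. |z| > 1 for every root.
Set 1 + (-0.085) z + (-0.857) z^2 = 0, i.e. a z^2 + b z + c = 0 with a = -0.857, b = -0.085, c = 1.
Discriminant D = b^2 - 4ac = (-0.085)^2 - 4*(-0.857)*1 = 0.007225 - (-3.428) = 3.435225.
D >= 0, so the roots are real: z = (-b +/- sqrt(D)) / (2a) = (0.085 +/- 1.853436) / (-1.714).
  z_1 = (0.085 + 1.853436) / (-1.714) = -1.1309,   |z_1| = 1.1309.
  z_2 = (0.085 - 1.853436) / (-1.714) = 1.0318,   |z_2| = 1.0318.
Moduli of all roots: 1.1309, 1.0318.
All moduli strictly greater than 1? Yes.
Verdict: Stationary.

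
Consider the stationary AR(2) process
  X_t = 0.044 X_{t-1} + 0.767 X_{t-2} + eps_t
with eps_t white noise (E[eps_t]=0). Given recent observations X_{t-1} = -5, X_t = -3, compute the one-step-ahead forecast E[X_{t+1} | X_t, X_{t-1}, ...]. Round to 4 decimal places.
E[X_{t+1} \mid \mathcal F_t] = -3.9670

For an AR(p) model X_t = c + sum_i phi_i X_{t-i} + eps_t, the
one-step-ahead conditional mean is
  E[X_{t+1} | X_t, ...] = c + sum_i phi_i X_{t+1-i}.
Substitute known values:
  E[X_{t+1} | ...] = (0.044) * (-3) + (0.767) * (-5)
                   = -3.9670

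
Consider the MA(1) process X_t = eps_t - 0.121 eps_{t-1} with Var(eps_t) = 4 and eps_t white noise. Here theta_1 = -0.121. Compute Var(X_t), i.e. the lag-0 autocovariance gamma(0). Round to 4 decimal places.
\gamma(0) = 4.0586

For an MA(q) process X_t = eps_t + sum_i theta_i eps_{t-i} with
Var(eps_t) = sigma^2, the variance is
  gamma(0) = sigma^2 * (1 + sum_i theta_i^2).
  sum_i theta_i^2 = (-0.121)^2 = 0.014641.
  gamma(0) = 4 * (1 + 0.014641) = 4 * 1.014641 = 4.058564, which rounds to 4.0586.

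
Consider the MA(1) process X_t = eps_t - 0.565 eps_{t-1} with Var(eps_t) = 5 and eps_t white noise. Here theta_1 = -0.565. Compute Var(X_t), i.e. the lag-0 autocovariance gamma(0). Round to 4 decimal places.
\gamma(0) = 6.5961

For an MA(q) process X_t = eps_t + sum_i theta_i eps_{t-i} with
Var(eps_t) = sigma^2, the variance is
  gamma(0) = sigma^2 * (1 + sum_i theta_i^2).
  sum_i theta_i^2 = (-0.565)^2 = 0.319225.
  gamma(0) = 5 * (1 + 0.319225) = 5 * 1.319225 = 6.596125, which rounds to 6.5961.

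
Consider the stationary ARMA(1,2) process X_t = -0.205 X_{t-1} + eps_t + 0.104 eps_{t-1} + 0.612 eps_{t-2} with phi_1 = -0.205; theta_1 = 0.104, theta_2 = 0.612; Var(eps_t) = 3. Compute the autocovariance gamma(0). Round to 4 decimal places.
\gamma(0) = 4.2842

Multiply the model equation by X_{t-k} and take expectations. With theta_0 = psi_0 = 1 and psi_j the MA(infinity) weights, this gives
  gamma(k) - sum_i phi_i gamma(k-i) = c_k,
  c_k = sigma^2 * sum_{j=k..q} theta_j psi_{j-k}   (c_k = 0 for k > q),
using gamma(-m) = gamma(m).
psi-weights needed (psi_j = theta_j + sum_i phi_i psi_{j-i}):
  psi_1 = theta_1 + phi_1 = 0.104 + (-0.205) = -0.101
  psi_2 = theta_2 + phi_1 psi_1 = 0.612 + (-0.205)(-0.101) = 0.632705
Right-hand sides:
  c_0 = sigma^2 (1 + theta_1 psi_1 + theta_2 psi_2) = 3 * (1 + (0.104)(-0.101) + (0.612)(0.632705)) = 3 * 1.376711 = 4.130134
  c_1 = sigma^2 (theta_1 + theta_2 psi_1) = 3 * (0.104 + (0.612)(-0.101)) = 0.126564
  c_2 = sigma^2 theta_2 = 3 * (0.612) = 1.836
Equations for k = 0 and k = 1 (AR order 1):
  gamma(0) = phi_1 gamma(1) + c_0
  gamma(1) = phi_1 gamma(0) + c_1
Substituting the second into the first: gamma(0) (1 - phi_1^2) = c_0 + phi_1 c_1, so
  gamma(0) = (c_0 + phi_1 c_1) / (1 - phi_1^2) = (4.130134 + (-0.205)(0.126564)) / (1 - (-0.205)^2) = 4.104189 / 0.957975 = 4.284234.
Therefore gamma(0) = 4.2842 (to 4 decimal places).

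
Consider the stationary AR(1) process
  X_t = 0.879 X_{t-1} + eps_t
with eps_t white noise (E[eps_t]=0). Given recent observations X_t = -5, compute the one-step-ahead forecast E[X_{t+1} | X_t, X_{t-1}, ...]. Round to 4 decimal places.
E[X_{t+1} \mid \mathcal F_t] = -4.3950

For an AR(p) model X_t = c + sum_i phi_i X_{t-i} + eps_t, the
one-step-ahead conditional mean is
  E[X_{t+1} | X_t, ...] = c + sum_i phi_i X_{t+1-i}.
Substitute known values:
  E[X_{t+1} | ...] = (0.879) * (-5)
                   = -4.3950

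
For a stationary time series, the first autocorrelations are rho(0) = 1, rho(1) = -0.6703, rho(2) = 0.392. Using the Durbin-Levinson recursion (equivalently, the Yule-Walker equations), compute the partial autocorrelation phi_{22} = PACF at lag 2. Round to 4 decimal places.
\phi_{22} = -0.1041

The PACF at lag k is phi_{kk}, the last component of the solution
to the Yule-Walker system G_k phi = r_k where
  (G_k)_{ij} = rho(|i - j|), (r_k)_i = rho(i), i,j = 1..k.
Equivalently, Durbin-Levinson gives phi_{kk} iteratively:
  phi_{11} = rho(1)
  phi_{kk} = [rho(k) - sum_{j=1..k-1} phi_{k-1,j} rho(k-j)]
            / [1 - sum_{j=1..k-1} phi_{k-1,j} rho(j)],
  phi_{k,j} = phi_{k-1,j} - phi_{kk} phi_{k-1,k-j},  j = 1..k-1.
Step k = 1:
  phi_11 = rho(1) = -0.6703.
Step k = 2:
  phi_22 = [rho(2) - phi_11 rho(1)] / [1 - phi_11 rho(1)] = [0.392 - (-0.6703)(-0.6703)] / [1 - (-0.6703)(-0.6703)]
         = -0.05730209 / 0.55069791 = -0.1041.
Therefore phi_{22} = -0.1041.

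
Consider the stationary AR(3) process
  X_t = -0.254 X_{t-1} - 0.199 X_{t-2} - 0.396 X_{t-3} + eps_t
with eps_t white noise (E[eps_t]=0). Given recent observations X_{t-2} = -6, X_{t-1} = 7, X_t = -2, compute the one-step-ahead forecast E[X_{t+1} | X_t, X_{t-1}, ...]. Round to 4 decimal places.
E[X_{t+1} \mid \mathcal F_t] = 1.4910

For an AR(p) model X_t = c + sum_i phi_i X_{t-i} + eps_t, the
one-step-ahead conditional mean is
  E[X_{t+1} | X_t, ...] = c + sum_i phi_i X_{t+1-i}.
Substitute known values:
  E[X_{t+1} | ...] = (-0.254) * (-2) + (-0.199) * (7) + (-0.396) * (-6)
                   = 1.4910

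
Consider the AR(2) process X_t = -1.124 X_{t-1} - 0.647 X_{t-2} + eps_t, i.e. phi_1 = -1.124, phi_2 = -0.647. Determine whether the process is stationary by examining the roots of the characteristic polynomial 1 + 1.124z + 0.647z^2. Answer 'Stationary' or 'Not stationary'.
\text{Stationary}

The AR(p) characteristic polynomial is P(z) = 1 + 1.124z + 0.647z^2.
Stationarity requires all roots to lie outside the unit circle, i.e. |z| > 1 for every root.
Set 1 + (1.124) z + (0.647) z^2 = 0, i.e. a z^2 + b z + c = 0 with a = 0.647, b = 1.124, c = 1.
Discriminant D = b^2 - 4ac = (1.124)^2 - 4*(0.647)*1 = 1.263376 - (2.588) = -1.324624.
D < 0, so the roots are the complex-conjugate pair z = (-b +/- i sqrt(-D)) / (2a) = -0.8686 +/- 0.8894i.
For a conjugate pair |z|^2 = z * conj(z) = (product of roots) = c/a = 1/(0.647) = 1.545595, so |z| = sqrt(1.545595) = 1.2432 for both roots.
Moduli of all roots: 1.2432, 1.2432.
All moduli strictly greater than 1? Yes.
Verdict: Stationary.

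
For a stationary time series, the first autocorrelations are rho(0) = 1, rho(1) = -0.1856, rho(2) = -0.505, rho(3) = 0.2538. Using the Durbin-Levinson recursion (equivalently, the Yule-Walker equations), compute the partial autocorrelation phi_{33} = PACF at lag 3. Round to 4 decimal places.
\phi_{33} = 0.0060

The PACF at lag k is phi_{kk}, the last component of the solution
to the Yule-Walker system G_k phi = r_k where
  (G_k)_{ij} = rho(|i - j|), (r_k)_i = rho(i), i,j = 1..k.
Equivalently, Durbin-Levinson gives phi_{kk} iteratively:
  phi_{11} = rho(1)
  phi_{kk} = [rho(k) - sum_{j=1..k-1} phi_{k-1,j} rho(k-j)]
            / [1 - sum_{j=1..k-1} phi_{k-1,j} rho(j)],
  phi_{k,j} = phi_{k-1,j} - phi_{kk} phi_{k-1,k-j},  j = 1..k-1.
Step k = 1:
  phi_11 = rho(1) = -0.1856.
Step k = 2:
  phi_22 = [rho(2) - phi_11 rho(1)] / [1 - phi_11 rho(1)] = [-0.505 - (-0.1856)(-0.1856)] / [1 - (-0.1856)(-0.1856)]
         = -0.53944736 / 0.96555264 = -0.558693.
  Update: phi_21 = phi_11 - phi_22 phi_11 = -0.1856 - (-0.558693)(-0.1856) = -0.289293.
Step k = 3:
  phi_33 = [rho(3) - phi_21 rho(2) - phi_22 rho(1)] / [1 - phi_21 rho(1) - phi_22 rho(2)]
    numerator   = 0.2538 - (-0.289293)(-0.505) - (-0.558693)(-0.1856) = 0.00401344
    denominator = 1 - (-0.289293)(-0.1856) - (-0.558693)(-0.505) = 0.66416725
  phi_33 = 0.00401344 / 0.66416725 = 0.006.
Therefore phi_{33} = 0.0060.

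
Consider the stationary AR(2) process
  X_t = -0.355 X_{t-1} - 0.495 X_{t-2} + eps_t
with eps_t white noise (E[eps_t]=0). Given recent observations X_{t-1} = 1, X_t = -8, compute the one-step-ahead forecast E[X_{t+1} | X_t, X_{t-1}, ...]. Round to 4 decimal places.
E[X_{t+1} \mid \mathcal F_t] = 2.3450

For an AR(p) model X_t = c + sum_i phi_i X_{t-i} + eps_t, the
one-step-ahead conditional mean is
  E[X_{t+1} | X_t, ...] = c + sum_i phi_i X_{t+1-i}.
Substitute known values:
  E[X_{t+1} | ...] = (-0.355) * (-8) + (-0.495) * (1)
                   = 2.3450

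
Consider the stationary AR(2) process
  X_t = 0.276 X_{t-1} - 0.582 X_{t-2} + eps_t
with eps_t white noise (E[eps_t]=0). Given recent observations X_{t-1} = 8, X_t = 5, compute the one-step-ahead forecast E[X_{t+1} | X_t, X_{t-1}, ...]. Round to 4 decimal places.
E[X_{t+1} \mid \mathcal F_t] = -3.2760

For an AR(p) model X_t = c + sum_i phi_i X_{t-i} + eps_t, the
one-step-ahead conditional mean is
  E[X_{t+1} | X_t, ...] = c + sum_i phi_i X_{t+1-i}.
Substitute known values:
  E[X_{t+1} | ...] = (0.276) * (5) + (-0.582) * (8)
                   = -3.2760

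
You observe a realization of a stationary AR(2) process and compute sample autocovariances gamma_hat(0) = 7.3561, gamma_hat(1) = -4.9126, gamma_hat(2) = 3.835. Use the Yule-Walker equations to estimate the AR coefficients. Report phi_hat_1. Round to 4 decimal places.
\hat\phi_{1} = -0.5770

The Yule-Walker equations for an AR(p) process read, in matrix form,
  Gamma_p phi = r_p,   with   (Gamma_p)_{ij} = gamma(|i - j|),
                       (r_p)_i = gamma(i),   i,j = 1..p.
Substitute the sample gammas (Toeplitz matrix and right-hand side of size 2):
  Gamma_p = [[7.3561, -4.9126], [-4.9126, 7.3561]]
  r_p     = [-4.9126, 3.835]
Written out:
  7.3561 phi_1 - 4.9126 phi_2 = -4.9126
  -4.9126 phi_1 + 7.3561 phi_2 = 3.835
Solve by Cramer's rule:
  det = gamma(0)^2 - gamma(1)^2 = (7.3561)^2 - (-4.9126)^2 = 54.11220721 - 24.13363876 = 29.97856845
  phi_hat_1 = [gamma(1) gamma(0) - gamma(1) gamma(2)] / det = [(-4.9126)(7.3561) - (-4.9126)(3.835)] / 29.97856845 = -17.29775586 / 29.97856845 = -0.577
  phi_hat_2 = [gamma(0) gamma(2) - gamma(1)^2] / det = [(7.3561)(3.835) - (-4.9126)^2] / 29.97856845 = 4.07700474 / 29.97856845 = 0.136
So phi_hat = [-0.5770, 0.1360].
Therefore phi_hat_1 = -0.5770.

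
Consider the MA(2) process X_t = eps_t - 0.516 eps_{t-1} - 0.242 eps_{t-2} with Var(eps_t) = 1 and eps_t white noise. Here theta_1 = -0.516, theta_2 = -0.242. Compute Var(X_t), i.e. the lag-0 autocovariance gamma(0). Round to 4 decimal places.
\gamma(0) = 1.3248

For an MA(q) process X_t = eps_t + sum_i theta_i eps_{t-i} with
Var(eps_t) = sigma^2, the variance is
  gamma(0) = sigma^2 * (1 + sum_i theta_i^2).
  sum_i theta_i^2 = (-0.516)^2 + (-0.242)^2 = 0.266256 + 0.058564 = 0.32482.
  gamma(0) = 1 * (1 + 0.32482) = 1 * 1.32482 = 1.32482, which rounds to 1.3248.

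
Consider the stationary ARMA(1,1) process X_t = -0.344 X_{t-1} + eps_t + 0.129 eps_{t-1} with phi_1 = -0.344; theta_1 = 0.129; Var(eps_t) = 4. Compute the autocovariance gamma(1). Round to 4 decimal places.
\gamma(1) = -0.9321

Multiply the model equation by X_{t-k} and take expectations. With theta_0 = psi_0 = 1 and psi_j the MA(infinity) weights, this gives
  gamma(k) - sum_i phi_i gamma(k-i) = c_k,
  c_k = sigma^2 * sum_{j=k..q} theta_j psi_{j-k}   (c_k = 0 for k > q),
using gamma(-m) = gamma(m).
psi-weights needed (psi_j = theta_j + sum_i phi_i psi_{j-i}):
  psi_1 = theta_1 + phi_1 = 0.129 + (-0.344) = -0.215
Right-hand sides:
  c_0 = sigma^2 (1 + theta_1 psi_1) = 4 * (1 + (0.129)(-0.215)) = 4 * 0.972265 = 3.88906
  c_1 = sigma^2 theta_1 = 4 * (0.129) = 0.516
  c_2 = 0
Equations for k = 0 and k = 1 (AR order 1):
  gamma(0) = phi_1 gamma(1) + c_0
  gamma(1) = phi_1 gamma(0) + c_1
Substituting the second into the first: gamma(0) (1 - phi_1^2) = c_0 + phi_1 c_1, so
  gamma(0) = (c_0 + phi_1 c_1) / (1 - phi_1^2) = (3.88906 + (-0.344)(0.516)) / (1 - (-0.344)^2) = 3.711556 / 0.881664 = 4.209717.
  gamma(1) = phi_1 gamma(0) + c_1 = (-0.344)(4.209717) + (0.516) = -0.932143.
Therefore gamma(1) = -0.9321 (to 4 decimal places).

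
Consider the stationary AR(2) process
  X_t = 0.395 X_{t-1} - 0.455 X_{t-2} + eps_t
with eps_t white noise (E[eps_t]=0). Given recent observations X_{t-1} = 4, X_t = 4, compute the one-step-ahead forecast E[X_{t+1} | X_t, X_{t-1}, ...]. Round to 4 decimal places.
E[X_{t+1} \mid \mathcal F_t] = -0.2400

For an AR(p) model X_t = c + sum_i phi_i X_{t-i} + eps_t, the
one-step-ahead conditional mean is
  E[X_{t+1} | X_t, ...] = c + sum_i phi_i X_{t+1-i}.
Substitute known values:
  E[X_{t+1} | ...] = (0.395) * (4) + (-0.455) * (4)
                   = -0.2400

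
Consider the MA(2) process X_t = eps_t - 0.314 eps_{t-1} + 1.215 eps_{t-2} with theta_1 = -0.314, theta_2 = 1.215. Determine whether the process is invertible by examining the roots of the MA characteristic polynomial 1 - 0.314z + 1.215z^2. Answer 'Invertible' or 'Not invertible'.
\text{Not invertible}

The MA(q) characteristic polynomial is P(z) = 1 - 0.314z + 1.215z^2.
Invertibility requires all roots to lie outside the unit circle, i.e. |z| > 1 for every root.
Set 1 + (-0.314) z + (1.215) z^2 = 0, i.e. a z^2 + b z + c = 0 with a = 1.215, b = -0.314, c = 1.
Discriminant D = b^2 - 4ac = (-0.314)^2 - 4*(1.215)*1 = 0.098596 - (4.86) = -4.761404.
D < 0, so the roots are the complex-conjugate pair z = (-b +/- i sqrt(-D)) / (2a) = 0.1292 +/- 0.898i.
For a conjugate pair |z|^2 = z * conj(z) = (product of roots) = c/a = 1/(1.215) = 0.823045, so |z| = sqrt(0.823045) = 0.9072 for both roots.
Moduli of all roots: 0.9072, 0.9072.
All moduli strictly greater than 1? No.
Verdict: Not invertible.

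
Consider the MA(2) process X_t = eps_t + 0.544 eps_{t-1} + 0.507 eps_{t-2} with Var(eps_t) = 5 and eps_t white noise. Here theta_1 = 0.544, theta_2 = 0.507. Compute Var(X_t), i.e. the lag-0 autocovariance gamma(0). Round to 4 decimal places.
\gamma(0) = 7.7649

For an MA(q) process X_t = eps_t + sum_i theta_i eps_{t-i} with
Var(eps_t) = sigma^2, the variance is
  gamma(0) = sigma^2 * (1 + sum_i theta_i^2).
  sum_i theta_i^2 = (0.544)^2 + (0.507)^2 = 0.295936 + 0.257049 = 0.552985.
  gamma(0) = 5 * (1 + 0.552985) = 5 * 1.552985 = 7.764925, which rounds to 7.7649.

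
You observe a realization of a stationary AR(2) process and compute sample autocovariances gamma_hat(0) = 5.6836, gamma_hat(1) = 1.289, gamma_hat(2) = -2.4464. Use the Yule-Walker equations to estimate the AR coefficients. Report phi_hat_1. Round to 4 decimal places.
\hat\phi_{1} = 0.3420

The Yule-Walker equations for an AR(p) process read, in matrix form,
  Gamma_p phi = r_p,   with   (Gamma_p)_{ij} = gamma(|i - j|),
                       (r_p)_i = gamma(i),   i,j = 1..p.
Substitute the sample gammas (Toeplitz matrix and right-hand side of size 2):
  Gamma_p = [[5.6836, 1.289], [1.289, 5.6836]]
  r_p     = [1.289, -2.4464]
Written out:
  5.6836 phi_1 + 1.289 phi_2 = 1.289
  1.289 phi_1 + 5.6836 phi_2 = -2.4464
Solve by Cramer's rule:
  det = gamma(0)^2 - gamma(1)^2 = (5.6836)^2 - (1.289)^2 = 32.30330896 - 1.661521 = 30.64178796
  phi_hat_1 = [gamma(1) gamma(0) - gamma(1) gamma(2)] / det = [(1.289)(5.6836) - (1.289)(-2.4464)] / 30.64178796 = 10.47957 / 30.64178796 = 0.342
  phi_hat_2 = [gamma(0) gamma(2) - gamma(1)^2] / det = [(5.6836)(-2.4464) - (1.289)^2] / 30.64178796 = -15.56588004 / 30.64178796 = -0.508
So phi_hat = [0.3420, -0.5080].
Therefore phi_hat_1 = 0.3420.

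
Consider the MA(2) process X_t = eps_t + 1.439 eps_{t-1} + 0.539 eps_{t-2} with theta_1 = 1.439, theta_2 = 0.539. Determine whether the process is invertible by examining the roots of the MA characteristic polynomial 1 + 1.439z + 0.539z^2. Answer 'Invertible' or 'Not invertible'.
\text{Invertible}

The MA(q) characteristic polynomial is P(z) = 1 + 1.439z + 0.539z^2.
Invertibility requires all roots to lie outside the unit circle, i.e. |z| > 1 for every root.
Set 1 + (1.439) z + (0.539) z^2 = 0, i.e. a z^2 + b z + c = 0 with a = 0.539, b = 1.439, c = 1.
Discriminant D = b^2 - 4ac = (1.439)^2 - 4*(0.539)*1 = 2.070721 - (2.156) = -0.085279.
D < 0, so the roots are the complex-conjugate pair z = (-b +/- i sqrt(-D)) / (2a) = -1.3349 +/- 0.2709i.
For a conjugate pair |z|^2 = z * conj(z) = (product of roots) = c/a = 1/(0.539) = 1.855288, so |z| = sqrt(1.855288) = 1.3621 for both roots.
Moduli of all roots: 1.3621, 1.3621.
All moduli strictly greater than 1? Yes.
Verdict: Invertible.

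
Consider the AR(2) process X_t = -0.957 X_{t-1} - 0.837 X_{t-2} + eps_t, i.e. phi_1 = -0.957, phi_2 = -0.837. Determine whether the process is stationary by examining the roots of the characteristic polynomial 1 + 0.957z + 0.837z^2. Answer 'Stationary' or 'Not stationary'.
\text{Stationary}

The AR(p) characteristic polynomial is P(z) = 1 + 0.957z + 0.837z^2.
Stationarity requires all roots to lie outside the unit circle, i.e. |z| > 1 for every root.
Set 1 + (0.957) z + (0.837) z^2 = 0, i.e. a z^2 + b z + c = 0 with a = 0.837, b = 0.957, c = 1.
Discriminant D = b^2 - 4ac = (0.957)^2 - 4*(0.837)*1 = 0.915849 - (3.348) = -2.432151.
D < 0, so the roots are the complex-conjugate pair z = (-b +/- i sqrt(-D)) / (2a) = -0.5717 +/- 0.9316i.
For a conjugate pair |z|^2 = z * conj(z) = (product of roots) = c/a = 1/(0.837) = 1.194743, so |z| = sqrt(1.194743) = 1.093 for both roots.
Moduli of all roots: 1.0930, 1.0930.
All moduli strictly greater than 1? Yes.
Verdict: Stationary.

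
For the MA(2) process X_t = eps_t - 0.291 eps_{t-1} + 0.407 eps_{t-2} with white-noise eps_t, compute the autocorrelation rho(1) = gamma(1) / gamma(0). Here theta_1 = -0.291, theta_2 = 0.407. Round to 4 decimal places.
\rho(1) = -0.3275

For an MA(q) process with theta_0 = 1, the autocovariance is
  gamma(k) = sigma^2 * sum_{i=0..q-k} theta_i * theta_{i+k},
and rho(k) = gamma(k) / gamma(0). Sigma^2 cancels.
  numerator   = (1)*(-0.291) + (-0.291)*(0.407) = -0.409437.
  denominator = (1)^2 + (-0.291)^2 + (0.407)^2 = 1.25033.
  rho(1) = -0.409437 / 1.25033 = -0.3275.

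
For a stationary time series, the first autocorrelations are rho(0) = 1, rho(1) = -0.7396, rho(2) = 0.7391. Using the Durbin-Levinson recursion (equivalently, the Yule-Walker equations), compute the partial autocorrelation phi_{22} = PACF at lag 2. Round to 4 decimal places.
\phi_{22} = 0.4241

The PACF at lag k is phi_{kk}, the last component of the solution
to the Yule-Walker system G_k phi = r_k where
  (G_k)_{ij} = rho(|i - j|), (r_k)_i = rho(i), i,j = 1..k.
Equivalently, Durbin-Levinson gives phi_{kk} iteratively:
  phi_{11} = rho(1)
  phi_{kk} = [rho(k) - sum_{j=1..k-1} phi_{k-1,j} rho(k-j)]
            / [1 - sum_{j=1..k-1} phi_{k-1,j} rho(j)],
  phi_{k,j} = phi_{k-1,j} - phi_{kk} phi_{k-1,k-j},  j = 1..k-1.
Step k = 1:
  phi_11 = rho(1) = -0.7396.
Step k = 2:
  phi_22 = [rho(2) - phi_11 rho(1)] / [1 - phi_11 rho(1)] = [0.7391 - (-0.7396)(-0.7396)] / [1 - (-0.7396)(-0.7396)]
         = 0.19209184 / 0.45299184 = 0.4241.
Therefore phi_{22} = 0.4241.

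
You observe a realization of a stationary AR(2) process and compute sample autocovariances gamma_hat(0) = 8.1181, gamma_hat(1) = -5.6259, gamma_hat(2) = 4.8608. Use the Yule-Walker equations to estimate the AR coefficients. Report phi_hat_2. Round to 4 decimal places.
\hat\phi_{2} = 0.2280

The Yule-Walker equations for an AR(p) process read, in matrix form,
  Gamma_p phi = r_p,   with   (Gamma_p)_{ij} = gamma(|i - j|),
                       (r_p)_i = gamma(i),   i,j = 1..p.
Substitute the sample gammas (Toeplitz matrix and right-hand side of size 2):
  Gamma_p = [[8.1181, -5.6259], [-5.6259, 8.1181]]
  r_p     = [-5.6259, 4.8608]
Written out:
  8.1181 phi_1 - 5.6259 phi_2 = -5.6259
  -5.6259 phi_1 + 8.1181 phi_2 = 4.8608
Solve by Cramer's rule:
  det = gamma(0)^2 - gamma(1)^2 = (8.1181)^2 - (-5.6259)^2 = 65.90354761 - 31.65075081 = 34.2527968
  phi_hat_1 = [gamma(1) gamma(0) - gamma(1) gamma(2)] / det = [(-5.6259)(8.1181) - (-5.6259)(4.8608)] / 34.2527968 = -18.32524407 / 34.2527968 = -0.535
  phi_hat_2 = [gamma(0) gamma(2) - gamma(1)^2] / det = [(8.1181)(4.8608) - (-5.6259)^2] / 34.2527968 = 7.80970967 / 34.2527968 = 0.228
So phi_hat = [-0.5350, 0.2280].
Therefore phi_hat_2 = 0.2280.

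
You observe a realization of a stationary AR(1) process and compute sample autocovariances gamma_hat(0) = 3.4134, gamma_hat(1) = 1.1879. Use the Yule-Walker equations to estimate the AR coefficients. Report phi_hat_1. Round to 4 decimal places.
\hat\phi_{1} = 0.3480

The Yule-Walker equations for an AR(p) process read, in matrix form,
  Gamma_p phi = r_p,   with   (Gamma_p)_{ij} = gamma(|i - j|),
                       (r_p)_i = gamma(i),   i,j = 1..p.
Substitute the sample gammas (Toeplitz matrix and right-hand side of size 1):
  Gamma_p = [[3.4134]]
  r_p     = [1.1879]
With p = 1 this is the single equation gamma(0) phi_1 = gamma(1):
  phi_hat_1 = gamma(1) / gamma(0) = 1.1879 / 3.4134 = 0.3480.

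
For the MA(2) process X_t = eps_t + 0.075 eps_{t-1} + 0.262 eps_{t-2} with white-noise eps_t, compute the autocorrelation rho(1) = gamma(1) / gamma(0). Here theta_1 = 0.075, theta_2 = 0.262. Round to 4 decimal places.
\rho(1) = 0.0881

For an MA(q) process with theta_0 = 1, the autocovariance is
  gamma(k) = sigma^2 * sum_{i=0..q-k} theta_i * theta_{i+k},
and rho(k) = gamma(k) / gamma(0). Sigma^2 cancels.
  numerator   = (1)*(0.075) + (0.075)*(0.262) = 0.09465.
  denominator = (1)^2 + (0.075)^2 + (0.262)^2 = 1.074269.
  rho(1) = 0.09465 / 1.074269 = 0.0881.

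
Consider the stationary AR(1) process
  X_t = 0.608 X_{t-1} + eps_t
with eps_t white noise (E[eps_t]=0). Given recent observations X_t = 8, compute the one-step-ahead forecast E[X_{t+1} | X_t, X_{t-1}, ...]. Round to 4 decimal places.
E[X_{t+1} \mid \mathcal F_t] = 4.8640

For an AR(p) model X_t = c + sum_i phi_i X_{t-i} + eps_t, the
one-step-ahead conditional mean is
  E[X_{t+1} | X_t, ...] = c + sum_i phi_i X_{t+1-i}.
Substitute known values:
  E[X_{t+1} | ...] = (0.608) * (8)
                   = 4.8640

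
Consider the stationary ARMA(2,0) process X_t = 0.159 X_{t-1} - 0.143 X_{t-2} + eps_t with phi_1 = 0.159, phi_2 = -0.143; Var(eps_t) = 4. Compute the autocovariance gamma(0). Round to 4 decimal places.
\gamma(0) = 4.1641

Multiply the model equation by X_{t-k} and take expectations. With theta_0 = psi_0 = 1 and psi_j the MA(infinity) weights, this gives
  gamma(k) - sum_i phi_i gamma(k-i) = c_k,
  c_k = sigma^2 * sum_{j=k..q} theta_j psi_{j-k}   (c_k = 0 for k > q),
using gamma(-m) = gamma(m).
Pure AR (q = 0): c_0 = sigma^2 = 4, c_k = 0 for k >= 1.
Equations for k = 0, 1, 2 (AR order 2, c_2 = 0):
  (E0) gamma(0) = phi_1 gamma(1) + phi_2 gamma(2) + c_0
  (E1) gamma(1) = phi_1 gamma(0) + phi_2 gamma(1) + c_1
  (E2) gamma(2) = phi_1 gamma(1) + phi_2 gamma(0)
From (E1): gamma(1) = A gamma(0) + B with
  A = phi_1 / (1 - phi_2) = 0.159 / 1.143 = 0.139108,   B = c_1 / (1 - phi_2) = 0 / 1.143 = 0.
Insert (E2) into (E0): gamma(0) (1 - phi_2^2) = phi_1 (1 + phi_2) gamma(1) + c_0.
  phi_1 (1 + phi_2) = (0.159)(0.857) = 0.136263,   1 - phi_2^2 = 0.979551.
Replace gamma(1) by A gamma(0) + B and collect gamma(0):
  gamma(0) [0.979551 - (0.136263)(0.139108)] = c_0 = 4
  gamma(0) * 0.960596 = 4
  gamma(0) = 4 / 0.960596 = 4.164082.
Therefore gamma(0) = 4.1641 (to 4 decimal places).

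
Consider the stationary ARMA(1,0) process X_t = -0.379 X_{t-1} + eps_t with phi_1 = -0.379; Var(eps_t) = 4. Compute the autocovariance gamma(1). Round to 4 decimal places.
\gamma(1) = -1.7703

Multiply the model equation by X_{t-k} and take expectations. With theta_0 = psi_0 = 1 and psi_j the MA(infinity) weights, this gives
  gamma(k) - sum_i phi_i gamma(k-i) = c_k,
  c_k = sigma^2 * sum_{j=k..q} theta_j psi_{j-k}   (c_k = 0 for k > q),
using gamma(-m) = gamma(m).
Pure AR (q = 0): c_0 = sigma^2 = 4, c_k = 0 for k >= 1.
Equations for k = 0 and k = 1 (AR order 1):
  gamma(0) = phi_1 gamma(1) + c_0
  gamma(1) = phi_1 gamma(0) + c_1
Substituting the second into the first: gamma(0) (1 - phi_1^2) = c_0 + phi_1 c_1, so
  gamma(0) = c_0 / (1 - phi_1^2) = 4 / (1 - (-0.379)^2) = 4 / 0.856359 = 4.670938.
  gamma(1) = phi_1 gamma(0) = (-0.379)(4.670938) = -1.770286.
Therefore gamma(1) = -1.7703 (to 4 decimal places).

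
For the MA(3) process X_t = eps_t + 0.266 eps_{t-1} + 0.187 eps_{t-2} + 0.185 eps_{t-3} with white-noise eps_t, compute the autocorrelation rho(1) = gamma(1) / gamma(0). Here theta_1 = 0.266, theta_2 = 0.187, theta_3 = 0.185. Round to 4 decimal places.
\rho(1) = 0.3073

For an MA(q) process with theta_0 = 1, the autocovariance is
  gamma(k) = sigma^2 * sum_{i=0..q-k} theta_i * theta_{i+k},
and rho(k) = gamma(k) / gamma(0). Sigma^2 cancels.
  numerator   = (1)*(0.266) + (0.266)*(0.187) + (0.187)*(0.185) = 0.350337.
  denominator = (1)^2 + (0.266)^2 + (0.187)^2 + (0.185)^2 = 1.13995.
  rho(1) = 0.350337 / 1.13995 = 0.3073.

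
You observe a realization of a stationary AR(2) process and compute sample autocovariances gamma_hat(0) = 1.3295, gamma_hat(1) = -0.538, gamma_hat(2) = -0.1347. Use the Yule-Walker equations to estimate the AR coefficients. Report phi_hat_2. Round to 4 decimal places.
\hat\phi_{2} = -0.3170

The Yule-Walker equations for an AR(p) process read, in matrix form,
  Gamma_p phi = r_p,   with   (Gamma_p)_{ij} = gamma(|i - j|),
                       (r_p)_i = gamma(i),   i,j = 1..p.
Substitute the sample gammas (Toeplitz matrix and right-hand side of size 2):
  Gamma_p = [[1.3295, -0.538], [-0.538, 1.3295]]
  r_p     = [-0.538, -0.1347]
Written out:
  1.3295 phi_1 - 0.538 phi_2 = -0.538
  -0.538 phi_1 + 1.3295 phi_2 = -0.1347
Solve by Cramer's rule:
  det = gamma(0)^2 - gamma(1)^2 = (1.3295)^2 - (-0.538)^2 = 1.76757025 - 0.289444 = 1.47812625
  phi_hat_1 = [gamma(1) gamma(0) - gamma(1) gamma(2)] / det = [(-0.538)(1.3295) - (-0.538)(-0.1347)] / 1.47812625 = -0.7877396 / 1.47812625 = -0.5329
  phi_hat_2 = [gamma(0) gamma(2) - gamma(1)^2] / det = [(1.3295)(-0.1347) - (-0.538)^2] / 1.47812625 = -0.46852765 / 1.47812625 = -0.317
So phi_hat = [-0.5329, -0.3170].
Therefore phi_hat_2 = -0.3170.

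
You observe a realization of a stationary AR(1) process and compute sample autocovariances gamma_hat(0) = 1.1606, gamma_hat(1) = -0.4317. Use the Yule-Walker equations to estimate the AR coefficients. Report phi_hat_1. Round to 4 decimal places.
\hat\phi_{1} = -0.3720

The Yule-Walker equations for an AR(p) process read, in matrix form,
  Gamma_p phi = r_p,   with   (Gamma_p)_{ij} = gamma(|i - j|),
                       (r_p)_i = gamma(i),   i,j = 1..p.
Substitute the sample gammas (Toeplitz matrix and right-hand side of size 1):
  Gamma_p = [[1.1606]]
  r_p     = [-0.4317]
With p = 1 this is the single equation gamma(0) phi_1 = gamma(1):
  phi_hat_1 = gamma(1) / gamma(0) = -0.4317 / 1.1606 = -0.3720.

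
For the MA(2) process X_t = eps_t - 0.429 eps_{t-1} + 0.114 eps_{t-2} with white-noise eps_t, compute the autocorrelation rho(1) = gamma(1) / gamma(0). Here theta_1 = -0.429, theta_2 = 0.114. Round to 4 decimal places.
\rho(1) = -0.3992

For an MA(q) process with theta_0 = 1, the autocovariance is
  gamma(k) = sigma^2 * sum_{i=0..q-k} theta_i * theta_{i+k},
and rho(k) = gamma(k) / gamma(0). Sigma^2 cancels.
  numerator   = (1)*(-0.429) + (-0.429)*(0.114) = -0.477906.
  denominator = (1)^2 + (-0.429)^2 + (0.114)^2 = 1.197037.
  rho(1) = -0.477906 / 1.197037 = -0.3992.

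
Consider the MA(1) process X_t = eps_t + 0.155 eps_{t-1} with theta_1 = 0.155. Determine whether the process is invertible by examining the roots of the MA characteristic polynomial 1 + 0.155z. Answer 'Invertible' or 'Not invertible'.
\text{Invertible}

The MA(q) characteristic polynomial is P(z) = 1 + 0.155z.
Invertibility requires all roots to lie outside the unit circle, i.e. |z| > 1 for every root.
This is linear in z: 1 + (0.155) z = 0  =>  z = -1/(0.155) = -6.451613,  |z| = 6.451613.
Moduli of all roots: 6.4516.
All moduli strictly greater than 1? Yes.
Verdict: Invertible.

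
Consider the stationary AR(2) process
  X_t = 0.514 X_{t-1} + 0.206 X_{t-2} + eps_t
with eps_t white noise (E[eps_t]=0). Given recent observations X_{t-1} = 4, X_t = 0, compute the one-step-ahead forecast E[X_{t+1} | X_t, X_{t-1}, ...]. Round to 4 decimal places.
E[X_{t+1} \mid \mathcal F_t] = 0.8240

For an AR(p) model X_t = c + sum_i phi_i X_{t-i} + eps_t, the
one-step-ahead conditional mean is
  E[X_{t+1} | X_t, ...] = c + sum_i phi_i X_{t+1-i}.
Substitute known values:
  E[X_{t+1} | ...] = (0.514) * (0) + (0.206) * (4)
                   = 0.8240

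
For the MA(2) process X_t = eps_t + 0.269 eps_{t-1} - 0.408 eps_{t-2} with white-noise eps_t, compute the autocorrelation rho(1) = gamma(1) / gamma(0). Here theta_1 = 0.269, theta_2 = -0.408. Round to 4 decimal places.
\rho(1) = 0.1285

For an MA(q) process with theta_0 = 1, the autocovariance is
  gamma(k) = sigma^2 * sum_{i=0..q-k} theta_i * theta_{i+k},
and rho(k) = gamma(k) / gamma(0). Sigma^2 cancels.
  numerator   = (1)*(0.269) + (0.269)*(-0.408) = 0.159248.
  denominator = (1)^2 + (0.269)^2 + (-0.408)^2 = 1.238825.
  rho(1) = 0.159248 / 1.238825 = 0.1285.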